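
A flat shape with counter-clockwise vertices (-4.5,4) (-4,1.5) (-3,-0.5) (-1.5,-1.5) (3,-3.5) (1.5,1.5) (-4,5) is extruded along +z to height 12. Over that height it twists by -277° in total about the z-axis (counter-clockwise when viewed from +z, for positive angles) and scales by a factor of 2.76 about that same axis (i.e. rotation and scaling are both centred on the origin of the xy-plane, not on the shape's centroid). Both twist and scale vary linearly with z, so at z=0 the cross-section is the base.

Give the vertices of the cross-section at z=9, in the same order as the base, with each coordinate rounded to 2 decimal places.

Cross-section at z=9: (4.92,-13.07) (6.59,-7.40) (6.70,-2.21) (4.70,1.46) (-2.38,10.43) (-4.70,-1.46) (2.81,-14.59)

t = z/height = 9/12 = 0.75
s = 1 + (scale-1)·z/height = 1 + (2.76-1)·9/12 = 2.320000
θ = twist·z/height = -277°·9/12 = -207.7500° = -3.625922 rad
cos θ = -0.884988, sin θ = 0.465615 (intermediates below are computed at full precision and shown rounded to 5 d.p.)
v1: (-4.5,4) → rotate → (2.11999,-5.63522) → ×s → (4.91837,-13.07370) → (4.92,-13.07)
v2: (-4,1.5) → rotate → (2.84153,-3.18994) → ×s → (6.59235,-7.40066) → (6.59,-7.40)
v3: (-3,-0.5) → rotate → (2.88777,-0.95435) → ×s → (6.69963,-2.21409) → (6.70,-2.21)
v4: (-1.5,-1.5) → rotate → (2.02590,0.62906) → ×s → (4.70010,1.45942) → (4.70,1.46)
v5: (3,-3.5) → rotate → (-1.02531,4.49430) → ×s → (-2.37872,10.42678) → (-2.38,10.43)
v6: (1.5,1.5) → rotate → (-2.02590,-0.62906) → ×s → (-4.70010,-1.45942) → (-4.70,-1.46)
v7: (-4,5) → rotate → (1.21188,-6.28740) → ×s → (2.81156,-14.58676) → (2.81,-14.59)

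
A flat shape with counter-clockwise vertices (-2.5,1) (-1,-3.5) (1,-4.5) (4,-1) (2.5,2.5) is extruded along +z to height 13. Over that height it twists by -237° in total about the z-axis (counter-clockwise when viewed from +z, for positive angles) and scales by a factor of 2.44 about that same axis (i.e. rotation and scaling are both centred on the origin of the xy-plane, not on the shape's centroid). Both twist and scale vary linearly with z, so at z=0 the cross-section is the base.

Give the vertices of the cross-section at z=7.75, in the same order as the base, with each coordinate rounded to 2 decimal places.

t = z/height = 7.75/13 = 0.596154
s = 1 + (scale-1)·z/height = 1 + (2.44-1)·7.75/13 = 1.858462
θ = twist·z/height = -237°·7.75/13 = -141.2885° = -2.465949 rad
cos θ = -0.780304, sin θ = -0.625400 (intermediates below are computed at full precision and shown rounded to 5 d.p.)
v1: (-2.5,1) → rotate → (2.57616,0.78320) → ×s → (4.78770,1.45554) → (4.79,1.46)
v2: (-1,-3.5) → rotate → (-1.40859,3.35647) → ×s → (-2.61782,6.23786) → (-2.62,6.24)
v3: (1,-4.5) → rotate → (-3.59460,2.88597) → ×s → (-6.68043,5.36346) → (-6.68,5.36)
v4: (4,-1) → rotate → (-3.74662,-1.72129) → ×s → (-6.96294,-3.19896) → (-6.96,-3.20)
v5: (2.5,2.5) → rotate → (-0.38726,-3.51426) → ×s → (-0.71971,-6.53112) → (-0.72,-6.53)

Cross-section at z=7.75: (4.79,1.46) (-2.62,6.24) (-6.68,5.36) (-6.96,-3.20) (-0.72,-6.53)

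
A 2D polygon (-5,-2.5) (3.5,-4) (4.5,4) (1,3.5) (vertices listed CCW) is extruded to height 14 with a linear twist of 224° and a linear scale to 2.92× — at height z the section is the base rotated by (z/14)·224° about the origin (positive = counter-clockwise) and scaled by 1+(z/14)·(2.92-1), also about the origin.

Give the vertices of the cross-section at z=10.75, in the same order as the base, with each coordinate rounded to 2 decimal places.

Cross-section at z=10.75: (13.11,4.40) (-7.20,11.01) (-12.40,-8.25) (-3.66,-8.23)

t = z/height = 10.75/14 = 0.767857
s = 1 + (scale-1)·z/height = 1 + (2.92-1)·10.75/14 = 2.474286
θ = twist·z/height = 224°·10.75/14 = 172.0000° = 3.001966 rad
cos θ = -0.990268, sin θ = 0.139173 (intermediates below are computed at full precision and shown rounded to 5 d.p.)
v1: (-5,-2.5) → rotate → (5.29927,1.77980) → ×s → (13.11192,4.40375) → (13.11,4.40)
v2: (3.5,-4) → rotate → (-2.90925,4.44818) → ×s → (-7.19831,11.00606) → (-7.20,11.01)
v3: (4.5,4) → rotate → (-5.01290,-3.33479) → ×s → (-12.40334,-8.25123) → (-12.40,-8.25)
v4: (1,3.5) → rotate → (-1.47737,-3.32677) → ×s → (-3.65545,-8.23137) → (-3.66,-8.23)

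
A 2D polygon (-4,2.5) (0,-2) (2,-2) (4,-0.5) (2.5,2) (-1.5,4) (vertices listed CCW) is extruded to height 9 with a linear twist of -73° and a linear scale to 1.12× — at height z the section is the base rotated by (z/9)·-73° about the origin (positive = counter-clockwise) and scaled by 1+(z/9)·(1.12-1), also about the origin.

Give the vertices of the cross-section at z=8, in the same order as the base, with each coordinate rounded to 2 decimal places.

t = z/height = 8/9 = 0.888889
s = 1 + (scale-1)·z/height = 1 + (1.12-1)·8/9 = 1.106667
θ = twist·z/height = -73°·8/9 = -64.8889° = -1.132525 rad
cos θ = 0.424375, sin θ = -0.905487 (intermediates below are computed at full precision and shown rounded to 5 d.p.)
v1: (-4,2.5) → rotate → (0.56622,4.68288) → ×s → (0.62661,5.18239) → (0.63,5.18)
v2: (0,-2) → rotate → (-1.81097,-0.84875) → ×s → (-2.00414,-0.93928) → (-2.00,-0.94)
v3: (2,-2) → rotate → (-0.96222,-2.65972) → ×s → (-1.06486,-2.94343) → (-1.06,-2.94)
v4: (4,-0.5) → rotate → (1.24476,-3.83413) → ×s → (1.37753,-4.24311) → (1.38,-4.24)
v5: (2.5,2) → rotate → (2.87191,-1.41497) → ×s → (3.17825,-1.56590) → (3.18,-1.57)
v6: (-1.5,4) → rotate → (2.98538,3.05573) → ×s → (3.30382,3.38167) → (3.30,3.38)

Cross-section at z=8: (0.63,5.18) (-2.00,-0.94) (-1.06,-2.94) (1.38,-4.24) (3.18,-1.57) (3.30,3.38)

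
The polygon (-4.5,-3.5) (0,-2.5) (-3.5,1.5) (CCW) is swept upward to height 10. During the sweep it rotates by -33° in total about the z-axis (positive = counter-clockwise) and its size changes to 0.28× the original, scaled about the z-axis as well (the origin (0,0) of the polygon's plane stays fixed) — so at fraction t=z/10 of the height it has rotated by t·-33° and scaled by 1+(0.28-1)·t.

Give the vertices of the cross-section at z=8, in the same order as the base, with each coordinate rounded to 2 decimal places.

Cross-section at z=8: (-2.37,-0.48) (-0.47,-0.95) (-1.05,1.23)

t = z/height = 8/10 = 0.8
s = 1 + (scale-1)·z/height = 1 + (0.28-1)·8/10 = 0.424000
θ = twist·z/height = -33°·8/10 = -26.4000° = -0.460767 rad
cos θ = 0.895712, sin θ = -0.444635 (intermediates below are computed at full precision and shown rounded to 5 d.p.)
v1: (-4.5,-3.5) → rotate → (-5.58693,-1.13413) → ×s → (-2.36886,-0.48087) → (-2.37,-0.48)
v2: (0,-2.5) → rotate → (-1.11159,-2.23928) → ×s → (-0.47131,-0.94945) → (-0.47,-0.95)
v3: (-3.5,1.5) → rotate → (-2.46804,2.89979) → ×s → (-1.04645,1.22951) → (-1.05,1.23)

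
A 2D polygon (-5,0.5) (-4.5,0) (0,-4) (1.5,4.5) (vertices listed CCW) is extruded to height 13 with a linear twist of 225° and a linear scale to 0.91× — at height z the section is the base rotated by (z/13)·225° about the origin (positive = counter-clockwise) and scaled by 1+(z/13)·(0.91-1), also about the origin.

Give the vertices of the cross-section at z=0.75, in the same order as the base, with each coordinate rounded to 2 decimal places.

t = z/height = 0.75/13 = 0.0576923
s = 1 + (scale-1)·z/height = 1 + (0.91-1)·0.75/13 = 0.994808
θ = twist·z/height = 225°·0.75/13 = 12.9808° = 0.226557 rad
cos θ = 0.974446, sin θ = 0.224624 (intermediates below are computed at full precision and shown rounded to 5 d.p.)
v1: (-5,0.5) → rotate → (-4.98454,-0.63590) → ×s → (-4.95866,-0.63260) → (-4.96,-0.63)
v2: (-4.5,0) → rotate → (-4.38500,-1.01081) → ×s → (-4.36224,-1.00556) → (-4.36,-1.01)
v3: (0,-4) → rotate → (0.89850,-3.89778) → ×s → (0.89383,-3.87754) → (0.89,-3.88)
v4: (1.5,4.5) → rotate → (0.45086,4.72194) → ×s → (0.44852,4.69742) → (0.45,4.70)

Cross-section at z=0.75: (-4.96,-0.63) (-4.36,-1.01) (0.89,-3.88) (0.45,4.70)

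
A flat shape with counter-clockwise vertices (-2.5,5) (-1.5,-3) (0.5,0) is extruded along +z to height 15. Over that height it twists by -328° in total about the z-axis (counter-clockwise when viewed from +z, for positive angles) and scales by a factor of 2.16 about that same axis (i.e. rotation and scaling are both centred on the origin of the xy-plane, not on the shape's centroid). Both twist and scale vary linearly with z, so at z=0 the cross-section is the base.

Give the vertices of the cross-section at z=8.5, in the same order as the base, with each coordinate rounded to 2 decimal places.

t = z/height = 8.5/15 = 0.566667
s = 1 + (scale-1)·z/height = 1 + (2.16-1)·8.5/15 = 1.657333
θ = twist·z/height = -328°·8.5/15 = -185.8667° = -3.243985 rad
cos θ = -0.994762, sin θ = 0.102214 (intermediates below are computed at full precision and shown rounded to 5 d.p.)
v1: (-2.5,5) → rotate → (1.97584,-5.22935) → ×s → (3.27462,-8.66677) → (3.27,-8.67)
v2: (-1.5,-3) → rotate → (1.79879,2.83097) → ×s → (2.98119,4.69186) → (2.98,4.69)
v3: (0.5,0) → rotate → (-0.49738,0.05111) → ×s → (-0.82433,0.08470) → (-0.82,0.08)

Cross-section at z=8.5: (3.27,-8.67) (2.98,4.69) (-0.82,0.08)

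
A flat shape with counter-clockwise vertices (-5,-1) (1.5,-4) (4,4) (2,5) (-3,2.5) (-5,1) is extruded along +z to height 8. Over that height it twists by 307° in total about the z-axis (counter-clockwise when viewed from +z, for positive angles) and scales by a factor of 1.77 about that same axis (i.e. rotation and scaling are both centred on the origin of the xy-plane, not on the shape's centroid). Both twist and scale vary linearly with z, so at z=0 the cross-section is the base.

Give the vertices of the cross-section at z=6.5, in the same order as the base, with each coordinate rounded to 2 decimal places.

Cross-section at z=6.5: (1.33,8.18) (-6.94,0.00) (3.80,-8.37) (6.47,-5.90) (5.52,3.14) (4.38,7.04)

t = z/height = 6.5/8 = 0.8125
s = 1 + (scale-1)·z/height = 1 + (1.77-1)·6.5/8 = 1.625625
θ = twist·z/height = 307°·6.5/8 = 249.4375° = 4.353506 rad
cos θ = -0.351229, sin θ = -0.936290 (intermediates below are computed at full precision and shown rounded to 5 d.p.)
v1: (-5,-1) → rotate → (0.81986,5.03268) → ×s → (1.33278,8.18125) → (1.33,8.18)
v2: (1.5,-4) → rotate → (-4.27200,0.00048) → ×s → (-6.94467,0.00078) → (-6.94,0.00)
v3: (4,4) → rotate → (2.34024,-5.15007) → ×s → (3.80436,-8.37209) → (3.80,-8.37)
v4: (2,5) → rotate → (3.97899,-3.62872) → ×s → (6.46835,-5.89894) → (6.47,-5.90)
v5: (-3,2.5) → rotate → (3.39441,1.93080) → ×s → (5.51804,3.13875) → (5.52,3.14)
v6: (-5,1) → rotate → (2.69243,4.33022) → ×s → (4.37689,7.03931) → (4.38,7.04)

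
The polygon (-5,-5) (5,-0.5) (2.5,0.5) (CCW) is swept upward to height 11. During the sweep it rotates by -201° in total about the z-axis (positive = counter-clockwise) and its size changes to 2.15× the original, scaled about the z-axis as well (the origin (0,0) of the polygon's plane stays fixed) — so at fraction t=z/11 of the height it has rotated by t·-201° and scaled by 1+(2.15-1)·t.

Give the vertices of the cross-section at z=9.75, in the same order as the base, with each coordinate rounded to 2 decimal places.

t = z/height = 9.75/11 = 0.886364
s = 1 + (scale-1)·z/height = 1 + (2.15-1)·9.75/11 = 2.019318
θ = twist·z/height = -201°·9.75/11 = -178.1591° = -3.109463 rad
cos θ = -0.999484, sin θ = -0.032124 (intermediates below are computed at full precision and shown rounded to 5 d.p.)
v1: (-5,-5) → rotate → (4.83680,5.15804) → ×s → (9.76703,10.41573) → (9.77,10.42)
v2: (5,-0.5) → rotate → (-5.01348,0.33912) → ×s → (-10.12381,0.68479) → (-10.12,0.68)
v3: (2.5,0.5) → rotate → (-2.48265,-0.58005) → ×s → (-5.01326,-1.17131) → (-5.01,-1.17)

Cross-section at z=9.75: (9.77,10.42) (-10.12,0.68) (-5.01,-1.17)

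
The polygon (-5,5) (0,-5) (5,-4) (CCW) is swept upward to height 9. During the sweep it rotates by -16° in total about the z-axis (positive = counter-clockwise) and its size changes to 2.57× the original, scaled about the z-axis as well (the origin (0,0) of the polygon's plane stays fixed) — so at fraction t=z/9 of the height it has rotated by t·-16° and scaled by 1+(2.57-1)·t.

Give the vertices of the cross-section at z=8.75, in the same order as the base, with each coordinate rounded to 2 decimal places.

t = z/height = 8.75/9 = 0.972222
s = 1 + (scale-1)·z/height = 1 + (2.57-1)·8.75/9 = 2.526389
θ = twist·z/height = -16°·8.75/9 = -15.5556° = -0.271496 rad
cos θ = 0.963371, sin θ = -0.268173 (intermediates below are computed at full precision and shown rounded to 5 d.p.)
v1: (-5,5) → rotate → (-3.47599,6.15772) → ×s → (-8.78171,15.55679) → (-8.78,15.56)
v2: (0,-5) → rotate → (-1.34086,-4.81685) → ×s → (-3.38754,-12.16925) → (-3.39,-12.17)
v3: (5,-4) → rotate → (3.74416,-5.19435) → ×s → (9.45921,-13.12294) → (9.46,-13.12)

Cross-section at z=8.75: (-8.78,15.56) (-3.39,-12.17) (9.46,-13.12)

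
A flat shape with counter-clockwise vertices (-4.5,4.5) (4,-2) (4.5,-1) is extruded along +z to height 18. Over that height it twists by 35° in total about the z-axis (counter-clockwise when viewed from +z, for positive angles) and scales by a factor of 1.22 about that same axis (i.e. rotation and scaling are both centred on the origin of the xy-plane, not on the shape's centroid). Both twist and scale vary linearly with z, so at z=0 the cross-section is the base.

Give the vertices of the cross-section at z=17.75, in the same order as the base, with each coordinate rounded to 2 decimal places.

t = z/height = 17.75/18 = 0.986111
s = 1 + (scale-1)·z/height = 1 + (1.22-1)·17.75/18 = 1.216944
θ = twist·z/height = 35°·17.75/18 = 34.5139° = 0.602381 rad
cos θ = 0.823989, sin θ = 0.566606 (intermediates below are computed at full precision and shown rounded to 5 d.p.)
v1: (-4.5,4.5) → rotate → (-6.25768,1.15822) → ×s → (-7.61525,1.40949) → (-7.62,1.41)
v2: (4,-2) → rotate → (4.42917,0.61845) → ×s → (5.39005,0.75261) → (5.39,0.75)
v3: (4.5,-1) → rotate → (4.27456,1.72574) → ×s → (5.20190,2.10013) → (5.20,2.10)

Cross-section at z=17.75: (-7.62,1.41) (5.39,0.75) (5.20,2.10)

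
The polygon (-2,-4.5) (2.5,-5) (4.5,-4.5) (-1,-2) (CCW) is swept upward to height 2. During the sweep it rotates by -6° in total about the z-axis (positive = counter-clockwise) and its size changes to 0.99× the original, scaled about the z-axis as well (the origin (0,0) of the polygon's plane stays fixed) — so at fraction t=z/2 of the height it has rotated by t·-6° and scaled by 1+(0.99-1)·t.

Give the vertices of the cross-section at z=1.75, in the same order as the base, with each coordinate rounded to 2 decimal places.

Cross-section at z=1.75: (-2.38,-4.26) (2.01,-5.16) (4.03,-4.85) (-1.17,-1.88)

t = z/height = 1.75/2 = 0.875
s = 1 + (scale-1)·z/height = 1 + (0.99-1)·1.75/2 = 0.991250
θ = twist·z/height = -6°·1.75/2 = -5.2500° = -0.091630 rad
cos θ = 0.995805, sin θ = -0.091502 (intermediates below are computed at full precision and shown rounded to 5 d.p.)
v1: (-2,-4.5) → rotate → (-2.40337,-4.29812) → ×s → (-2.38234,-4.26051) → (-2.38,-4.26)
v2: (2.5,-5) → rotate → (2.03200,-5.20778) → ×s → (2.01422,-5.16221) → (2.01,-5.16)
v3: (4.5,-4.5) → rotate → (4.06936,-4.89288) → ×s → (4.03376,-4.85007) → (4.03,-4.85)
v4: (-1,-2) → rotate → (-1.17881,-1.90011) → ×s → (-1.16849,-1.88348) → (-1.17,-1.88)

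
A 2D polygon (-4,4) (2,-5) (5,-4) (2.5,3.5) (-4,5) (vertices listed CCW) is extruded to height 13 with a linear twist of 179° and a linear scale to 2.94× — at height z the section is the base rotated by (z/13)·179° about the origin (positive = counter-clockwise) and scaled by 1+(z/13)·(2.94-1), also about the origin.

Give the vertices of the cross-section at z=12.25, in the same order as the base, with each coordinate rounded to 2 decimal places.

Cross-section at z=12.25: (8.87,-13.31) (-2.77,14.98) (-11.64,13.87) (-8.88,-8.32) (8.31,-16.09)

t = z/height = 12.25/13 = 0.942308
s = 1 + (scale-1)·z/height = 1 + (2.94-1)·12.25/13 = 2.828077
θ = twist·z/height = 179°·12.25/13 = 168.6731° = 2.943901 rad
cos θ = -0.980522, sin θ = 0.196407 (intermediates below are computed at full precision and shown rounded to 5 d.p.)
v1: (-4,4) → rotate → (3.13646,-4.70772) → ×s → (8.87016,-13.31379) → (8.87,-13.31)
v2: (2,-5) → rotate → (-0.97901,5.29543) → ×s → (-2.76872,14.97587) → (-2.77,14.98)
v3: (5,-4) → rotate → (-4.11698,4.90412) → ×s → (-11.64315,13.86924) → (-11.64,13.87)
v4: (2.5,3.5) → rotate → (-3.13873,-2.94081) → ×s → (-8.87657,-8.31684) → (-8.88,-8.32)
v5: (-4,5) → rotate → (2.94006,-5.68824) → ×s → (8.31470,-16.08678) → (8.31,-16.09)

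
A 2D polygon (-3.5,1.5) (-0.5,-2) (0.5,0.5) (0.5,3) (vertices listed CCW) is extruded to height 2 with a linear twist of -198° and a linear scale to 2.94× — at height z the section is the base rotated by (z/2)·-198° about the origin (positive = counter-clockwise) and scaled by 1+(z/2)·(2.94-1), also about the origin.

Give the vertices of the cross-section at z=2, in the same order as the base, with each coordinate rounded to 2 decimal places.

Cross-section at z=2: (8.42,-7.37) (3.22,5.14) (-1.85,-0.94) (-4.12,-7.93)

t = z/height = 2/2 = 1
s = 1 + (scale-1)·z/height = 1 + (2.94-1)·2/2 = 2.940000
θ = twist·z/height = -198°·2/2 = -198.0000° = -3.455752 rad
cos θ = -0.951057, sin θ = 0.309017 (intermediates below are computed at full precision and shown rounded to 5 d.p.)
v1: (-3.5,1.5) → rotate → (2.86517,-2.50814) → ×s → (8.42361,-7.37394) → (8.42,-7.37)
v2: (-0.5,-2) → rotate → (1.09356,1.74760) → ×s → (3.21507,5.13796) → (3.22,5.14)
v3: (0.5,0.5) → rotate → (-0.63004,-0.32102) → ×s → (-1.85231,-0.94380) → (-1.85,-0.94)
v4: (0.5,3) → rotate → (-1.40258,-2.69866) → ×s → (-4.12358,-7.93406) → (-4.12,-7.93)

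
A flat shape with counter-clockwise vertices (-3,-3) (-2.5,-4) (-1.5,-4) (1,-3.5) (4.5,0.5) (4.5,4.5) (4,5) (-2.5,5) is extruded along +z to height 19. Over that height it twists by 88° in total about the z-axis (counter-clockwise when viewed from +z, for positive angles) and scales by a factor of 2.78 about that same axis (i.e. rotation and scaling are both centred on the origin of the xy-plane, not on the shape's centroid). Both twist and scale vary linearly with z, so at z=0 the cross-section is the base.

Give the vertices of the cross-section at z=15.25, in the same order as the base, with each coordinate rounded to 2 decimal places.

Cross-section at z=15.25: (4.46,-9.29) (7.15,-8.95) (7.96,-6.66) (8.82,-0.53) (2.48,10.71) (-6.69,13.94) (-8.23,13.19) (-13.47,-1.70)

t = z/height = 15.25/19 = 0.802632
s = 1 + (scale-1)·z/height = 1 + (2.78-1)·15.25/19 = 2.428684
θ = twist·z/height = 88°·15.25/19 = 70.6316° = 1.232754 rad
cos θ = 0.331641, sin θ = 0.943406 (intermediates below are computed at full precision and shown rounded to 5 d.p.)
v1: (-3,-3) → rotate → (1.83529,-3.82514) → ×s → (4.45735,-9.29006) → (4.46,-9.29)
v2: (-2.5,-4) → rotate → (2.94452,-3.68508) → ×s → (7.15131,-8.94989) → (7.15,-8.95)
v3: (-1.5,-4) → rotate → (3.27616,-2.74167) → ×s → (7.95676,-6.65866) → (7.96,-6.66)
v4: (1,-3.5) → rotate → (3.63356,-0.21734) → ×s → (8.82477,-0.52785) → (8.82,-0.53)
v5: (4.5,0.5) → rotate → (1.02068,4.41115) → ×s → (2.47892,10.71328) → (2.48,10.71)
v6: (4.5,4.5) → rotate → (-2.75294,5.73771) → ×s → (-6.68602,13.93509) → (-6.69,13.94)
v7: (4,5) → rotate → (-3.39046,5.43183) → ×s → (-8.23436,13.19220) → (-8.23,13.19)
v8: (-2.5,5) → rotate → (-5.54613,-0.70031) → ×s → (-13.46980,-1.70083) → (-13.47,-1.70)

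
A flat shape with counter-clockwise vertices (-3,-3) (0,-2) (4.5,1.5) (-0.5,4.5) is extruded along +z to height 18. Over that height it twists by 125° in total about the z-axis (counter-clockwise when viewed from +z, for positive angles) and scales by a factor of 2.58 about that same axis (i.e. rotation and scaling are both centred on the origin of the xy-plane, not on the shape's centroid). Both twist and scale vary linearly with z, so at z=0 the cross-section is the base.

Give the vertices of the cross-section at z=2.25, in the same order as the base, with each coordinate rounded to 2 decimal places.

Cross-section at z=2.25: (-2.49,-4.43) (0.65,-2.31) (4.71,3.18) (-2.03,5.03)

t = z/height = 2.25/18 = 0.125
s = 1 + (scale-1)·z/height = 1 + (2.58-1)·2.25/18 = 1.197500
θ = twist·z/height = 125°·2.25/18 = 15.6250° = 0.272708 rad
cos θ = 0.963045, sin θ = 0.269340 (intermediates below are computed at full precision and shown rounded to 5 d.p.)
v1: (-3,-3) → rotate → (-2.08112,-3.69716) → ×s → (-2.49214,-4.42734) → (-2.49,-4.43)
v2: (0,-2) → rotate → (0.53868,-1.92609) → ×s → (0.64507,-2.30649) → (0.65,-2.31)
v3: (4.5,1.5) → rotate → (3.92969,2.65660) → ×s → (4.70581,3.18128) → (4.71,3.18)
v4: (-0.5,4.5) → rotate → (-1.69355,4.19903) → ×s → (-2.02803,5.02834) → (-2.03,5.03)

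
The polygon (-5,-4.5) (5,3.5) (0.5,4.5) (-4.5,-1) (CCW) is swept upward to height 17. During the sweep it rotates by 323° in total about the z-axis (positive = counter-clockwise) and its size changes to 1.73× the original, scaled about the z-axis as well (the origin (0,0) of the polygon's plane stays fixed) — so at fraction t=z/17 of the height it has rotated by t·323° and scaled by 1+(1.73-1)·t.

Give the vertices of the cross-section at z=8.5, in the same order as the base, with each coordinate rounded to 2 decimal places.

Cross-section at z=8.5: (8.42,3.66) (-7.99,-2.37) (-2.60,-5.61) (6.26,-0.65)

t = z/height = 8.5/17 = 0.5
s = 1 + (scale-1)·z/height = 1 + (1.73-1)·8.5/17 = 1.365000
θ = twist·z/height = 323°·8.5/17 = 161.5000° = 2.818707 rad
cos θ = -0.948324, sin θ = 0.317305 (intermediates below are computed at full precision and shown rounded to 5 d.p.)
v1: (-5,-4.5) → rotate → (6.16949,2.68093) → ×s → (8.42135,3.65947) → (8.42,3.66)
v2: (5,3.5) → rotate → (-5.85218,-1.73261) → ×s → (-7.98823,-2.36501) → (-7.99,-2.37)
v3: (0.5,4.5) → rotate → (-1.90203,-4.10880) → ×s → (-2.59627,-5.60852) → (-2.60,-5.61)
v4: (-4.5,-1) → rotate → (4.58476,-0.47955) → ×s → (6.25820,-0.65458) → (6.26,-0.65)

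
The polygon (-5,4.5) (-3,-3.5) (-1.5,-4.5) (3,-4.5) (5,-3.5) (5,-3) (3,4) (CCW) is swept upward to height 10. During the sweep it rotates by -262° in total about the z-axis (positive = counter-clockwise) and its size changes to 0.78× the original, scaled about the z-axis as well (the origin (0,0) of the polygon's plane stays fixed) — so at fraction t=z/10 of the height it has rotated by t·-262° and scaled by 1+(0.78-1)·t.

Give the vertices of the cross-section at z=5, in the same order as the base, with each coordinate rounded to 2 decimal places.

Cross-section at z=5: (5.94,0.73) (-0.60,4.06) (-2.15,3.64) (-4.77,0.61) (-5.27,-1.31) (-4.93,-1.61) (0.94,-4.35)

t = z/height = 5/10 = 0.5
s = 1 + (scale-1)·z/height = 1 + (0.78-1)·5/10 = 0.890000
θ = twist·z/height = -262°·5/10 = -131.0000° = -2.286381 rad
cos θ = -0.656059, sin θ = -0.754710 (intermediates below are computed at full precision and shown rounded to 5 d.p.)
v1: (-5,4.5) → rotate → (6.67649,0.82128) → ×s → (5.94207,0.73094) → (5.94,0.73)
v2: (-3,-3.5) → rotate → (-0.67331,4.56034) → ×s → (-0.59924,4.05870) → (-0.60,4.06)
v3: (-1.5,-4.5) → rotate → (-2.41210,4.08433) → ×s → (-2.14677,3.63505) → (-2.15,3.64)
v4: (3,-4.5) → rotate → (-5.36437,0.68814) → ×s → (-4.77429,0.61244) → (-4.77,0.61)
v5: (5,-3.5) → rotate → (-5.92178,-1.47734) → ×s → (-5.27038,-1.31483) → (-5.27,-1.31)
v6: (5,-3) → rotate → (-5.54442,-1.80537) → ×s → (-4.93454,-1.60678) → (-4.93,-1.61)
v7: (3,4) → rotate → (1.05066,-4.88836) → ×s → (0.93509,-4.35064) → (0.94,-4.35)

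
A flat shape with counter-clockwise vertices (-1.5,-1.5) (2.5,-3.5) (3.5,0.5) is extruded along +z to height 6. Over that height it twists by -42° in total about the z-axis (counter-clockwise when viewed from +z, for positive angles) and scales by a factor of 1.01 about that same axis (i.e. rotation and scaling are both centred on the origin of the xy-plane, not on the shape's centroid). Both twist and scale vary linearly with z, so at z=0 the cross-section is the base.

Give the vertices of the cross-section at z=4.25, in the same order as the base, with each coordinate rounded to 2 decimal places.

t = z/height = 4.25/6 = 0.708333
s = 1 + (scale-1)·z/height = 1 + (1.01-1)·4.25/6 = 1.007083
θ = twist·z/height = -42°·4.25/6 = -29.7500° = -0.519235 rad
cos θ = 0.868199, sin θ = -0.496217 (intermediates below are computed at full precision and shown rounded to 5 d.p.)
v1: (-1.5,-1.5) → rotate → (-2.04662,-0.55797) → ×s → (-2.06112,-0.56193) → (-2.06,-0.56)
v2: (2.5,-3.5) → rotate → (0.43374,-4.27924) → ×s → (0.43681,-4.30955) → (0.44,-4.31)
v3: (3.5,0.5) → rotate → (3.28680,-1.30266) → ×s → (3.31009,-1.31189) → (3.31,-1.31)

Cross-section at z=4.25: (-2.06,-0.56) (0.44,-4.31) (3.31,-1.31)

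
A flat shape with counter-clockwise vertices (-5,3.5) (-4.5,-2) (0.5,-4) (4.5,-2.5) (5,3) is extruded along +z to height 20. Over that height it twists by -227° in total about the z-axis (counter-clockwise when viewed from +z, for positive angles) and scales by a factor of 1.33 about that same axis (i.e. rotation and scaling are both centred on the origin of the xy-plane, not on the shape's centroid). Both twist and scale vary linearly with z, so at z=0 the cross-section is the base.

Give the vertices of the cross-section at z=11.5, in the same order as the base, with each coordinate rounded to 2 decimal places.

t = z/height = 11.5/20 = 0.575
s = 1 + (scale-1)·z/height = 1 + (1.33-1)·11.5/20 = 1.189750
θ = twist·z/height = -227°·11.5/20 = -130.5250° = -2.278091 rad
cos θ = -0.649780, sin θ = -0.760123 (intermediates below are computed at full precision and shown rounded to 5 d.p.)
v1: (-5,3.5) → rotate → (5.90933,1.52638) → ×s → (7.03062,1.81601) → (7.03,1.82)
v2: (-4.5,-2) → rotate → (1.40376,4.72011) → ×s → (1.67013,5.61575) → (1.67,5.62)
v3: (0.5,-4) → rotate → (-3.36538,2.21906) → ×s → (-4.00396,2.64012) → (-4.00,2.64)
v4: (4.5,-2.5) → rotate → (-4.82432,-1.79610) → ×s → (-5.73973,-2.13691) → (-5.74,-2.14)
v5: (5,3) → rotate → (-0.96853,-5.74995) → ×s → (-1.15231,-6.84101) → (-1.15,-6.84)

Cross-section at z=11.5: (7.03,1.82) (1.67,5.62) (-4.00,2.64) (-5.74,-2.14) (-1.15,-6.84)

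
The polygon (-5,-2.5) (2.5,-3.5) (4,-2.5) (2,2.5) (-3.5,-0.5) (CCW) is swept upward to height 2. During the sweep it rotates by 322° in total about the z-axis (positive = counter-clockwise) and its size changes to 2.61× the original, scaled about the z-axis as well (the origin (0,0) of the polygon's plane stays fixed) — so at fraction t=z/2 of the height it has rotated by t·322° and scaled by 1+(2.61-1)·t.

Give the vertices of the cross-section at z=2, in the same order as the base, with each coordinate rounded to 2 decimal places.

Cross-section at z=2: (-14.30,2.89) (-0.48,-11.22) (4.21,-11.57) (8.13,1.93) (-8.00,4.60)

t = z/height = 2/2 = 1
s = 1 + (scale-1)·z/height = 1 + (2.61-1)·2/2 = 2.610000
θ = twist·z/height = 322°·2/2 = 322.0000° = 5.619960 rad
cos θ = 0.788011, sin θ = -0.615661 (intermediates below are computed at full precision and shown rounded to 5 d.p.)
v1: (-5,-2.5) → rotate → (-5.47921,1.10828) → ×s → (-14.30073,2.89261) → (-14.30,2.89)
v2: (2.5,-3.5) → rotate → (-0.18479,-4.29719) → ×s → (-0.48230,-11.21567) → (-0.48,-11.22)
v3: (4,-2.5) → rotate → (1.61289,-4.43267) → ×s → (4.20964,-11.56928) → (4.21,-11.57)
v4: (2,2.5) → rotate → (3.11518,0.73870) → ×s → (8.13061,1.92802) → (8.13,1.93)
v5: (-3.5,-0.5) → rotate → (-3.06587,1.76081) → ×s → (-8.00192,4.59571) → (-8.00,4.60)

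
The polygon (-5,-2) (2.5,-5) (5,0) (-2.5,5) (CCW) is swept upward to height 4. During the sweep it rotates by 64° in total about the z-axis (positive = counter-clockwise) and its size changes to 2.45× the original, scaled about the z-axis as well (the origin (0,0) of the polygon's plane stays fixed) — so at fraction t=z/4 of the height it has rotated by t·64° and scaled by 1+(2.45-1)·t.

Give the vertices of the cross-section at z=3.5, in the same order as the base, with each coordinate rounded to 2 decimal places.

t = z/height = 3.5/4 = 0.875
s = 1 + (scale-1)·z/height = 1 + (2.45-1)·3.5/4 = 2.268750
θ = twist·z/height = 64°·3.5/4 = 56.0000° = 0.977384 rad
cos θ = 0.559193, sin θ = 0.829038 (intermediates below are computed at full precision and shown rounded to 5 d.p.)
v1: (-5,-2) → rotate → (-1.13789,-5.26357) → ×s → (-2.58159,-11.94173) → (-2.58,-11.94)
v2: (2.5,-5) → rotate → (5.54317,-0.72337) → ×s → (12.57607,-1.64115) → (12.58,-1.64)
v3: (5,0) → rotate → (2.79596,4.14519) → ×s → (6.34334,9.40439) → (6.34,9.40)
v4: (-2.5,5) → rotate → (-5.54317,0.72337) → ×s → (-12.57607,1.64115) → (-12.58,1.64)

Cross-section at z=3.5: (-2.58,-11.94) (12.58,-1.64) (6.34,9.40) (-12.58,1.64)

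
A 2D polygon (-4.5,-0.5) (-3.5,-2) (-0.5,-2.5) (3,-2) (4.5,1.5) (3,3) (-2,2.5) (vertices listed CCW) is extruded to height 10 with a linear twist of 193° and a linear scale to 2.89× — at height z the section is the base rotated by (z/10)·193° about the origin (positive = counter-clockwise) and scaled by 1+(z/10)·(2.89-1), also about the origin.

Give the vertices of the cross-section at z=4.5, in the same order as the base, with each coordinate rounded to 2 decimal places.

Cross-section at z=4.5: (0.47,-8.37) (3.34,-6.67) (4.57,-1.18) (4.00,5.34) (-2.31,8.47) (-5.24,5.85) (-4.82,-3.44)

t = z/height = 4.5/10 = 0.45
s = 1 + (scale-1)·z/height = 1 + (2.89-1)·4.5/10 = 1.850500
θ = twist·z/height = 193°·4.5/10 = 86.8500° = 1.515818 rad
cos θ = 0.054950, sin θ = 0.998489 (intermediates below are computed at full precision and shown rounded to 5 d.p.)
v1: (-4.5,-0.5) → rotate → (0.25197,-4.52068) → ×s → (0.46627,-8.36551) → (0.47,-8.37)
v2: (-3.5,-2) → rotate → (1.80465,-3.60461) → ×s → (3.33951,-6.67033) → (3.34,-6.67)
v3: (-0.5,-2.5) → rotate → (2.46875,-0.63662) → ×s → (4.56842,-1.17807) → (4.57,-1.18)
v4: (3,-2) → rotate → (2.16183,2.88557) → ×s → (4.00046,5.33974) → (4.00,5.34)
v5: (4.5,1.5) → rotate → (-1.25046,4.57563) → ×s → (-2.31397,8.46720) → (-2.31,8.47)
v6: (3,3) → rotate → (-2.83062,3.16032) → ×s → (-5.23806,5.84817) → (-5.24,5.85)
v7: (-2,2.5) → rotate → (-2.60612,-1.85960) → ×s → (-4.82263,-3.44119) → (-4.82,-3.44)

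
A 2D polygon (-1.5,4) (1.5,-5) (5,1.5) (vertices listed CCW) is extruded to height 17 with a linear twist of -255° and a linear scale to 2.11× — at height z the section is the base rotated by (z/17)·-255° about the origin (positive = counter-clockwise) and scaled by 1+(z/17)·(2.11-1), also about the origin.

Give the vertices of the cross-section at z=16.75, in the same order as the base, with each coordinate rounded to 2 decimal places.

t = z/height = 16.75/17 = 0.985294
s = 1 + (scale-1)·z/height = 1 + (2.11-1)·16.75/17 = 2.093676
θ = twist·z/height = -255°·16.75/17 = -251.2500° = -4.385140 rad
cos θ = -0.321439, sin θ = 0.946930 (intermediates below are computed at full precision and shown rounded to 5 d.p.)
v1: (-1.5,4) → rotate → (-3.30556,-2.70615) → ×s → (-6.92078,-5.66581) → (-6.92,-5.67)
v2: (1.5,-5) → rotate → (4.25249,3.02759) → ×s → (8.90334,6.33880) → (8.90,6.34)
v3: (5,1.5) → rotate → (-3.02759,4.25249) → ×s → (-6.33880,8.90334) → (-6.34,8.90)

Cross-section at z=16.75: (-6.92,-5.67) (8.90,6.34) (-6.34,8.90)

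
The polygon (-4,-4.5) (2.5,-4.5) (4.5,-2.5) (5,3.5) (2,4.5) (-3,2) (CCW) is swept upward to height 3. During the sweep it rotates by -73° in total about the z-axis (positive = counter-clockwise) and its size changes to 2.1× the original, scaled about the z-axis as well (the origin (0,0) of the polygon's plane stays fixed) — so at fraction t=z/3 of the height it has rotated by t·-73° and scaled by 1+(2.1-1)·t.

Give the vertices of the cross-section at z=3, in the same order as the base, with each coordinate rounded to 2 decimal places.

Cross-section at z=3: (-11.49,5.27) (-7.50,-7.78) (-2.26,-10.57) (10.10,-7.89) (10.27,-1.25) (2.17,7.25)

t = z/height = 3/3 = 1
s = 1 + (scale-1)·z/height = 1 + (2.1-1)·3/3 = 2.100000
θ = twist·z/height = -73°·3/3 = -73.0000° = -1.274090 rad
cos θ = 0.292372, sin θ = -0.956305 (intermediates below are computed at full precision and shown rounded to 5 d.p.)
v1: (-4,-4.5) → rotate → (-5.47286,2.50955) → ×s → (-11.49300,5.27005) → (-11.49,5.27)
v2: (2.5,-4.5) → rotate → (-3.57244,-3.70643) → ×s → (-7.50213,-7.78351) → (-7.50,-7.78)
v3: (4.5,-2.5) → rotate → (-1.07509,-5.03430) → ×s → (-2.25769,-10.57203) → (-2.26,-10.57)
v4: (5,3.5) → rotate → (4.80893,-3.75822) → ×s → (10.09874,-7.89227) → (10.10,-7.89)
v5: (2,4.5) → rotate → (4.88811,-0.59694) → ×s → (10.26504,-1.25357) → (10.27,-1.25)
v6: (-3,2) → rotate → (1.03549,3.45366) → ×s → (2.17454,7.25268) → (2.17,7.25)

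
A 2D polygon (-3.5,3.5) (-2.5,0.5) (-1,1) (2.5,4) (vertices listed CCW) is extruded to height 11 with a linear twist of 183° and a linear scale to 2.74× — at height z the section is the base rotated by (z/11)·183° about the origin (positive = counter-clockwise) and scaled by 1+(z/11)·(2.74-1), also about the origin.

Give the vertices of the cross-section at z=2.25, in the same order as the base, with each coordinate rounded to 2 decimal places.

t = z/height = 2.25/11 = 0.204545
s = 1 + (scale-1)·z/height = 1 + (2.74-1)·2.25/11 = 1.355909
θ = twist·z/height = 183°·2.25/11 = 37.4318° = 0.653308 rad
cos θ = 0.794077, sin θ = 0.607817 (intermediates below are computed at full precision and shown rounded to 5 d.p.)
v1: (-3.5,3.5) → rotate → (-4.90663,0.65191) → ×s → (-6.65294,0.88393) → (-6.65,0.88)
v2: (-2.5,0.5) → rotate → (-2.28910,-1.12250) → ×s → (-3.10381,-1.52201) → (-3.10,-1.52)
v3: (-1,1) → rotate → (-1.40189,0.18626) → ×s → (-1.90084,0.25255) → (-1.90,0.25)
v4: (2.5,4) → rotate → (-0.44607,4.69585) → ×s → (-0.60484,6.36715) → (-0.60,6.37)

Cross-section at z=2.25: (-6.65,0.88) (-3.10,-1.52) (-1.90,0.25) (-0.60,6.37)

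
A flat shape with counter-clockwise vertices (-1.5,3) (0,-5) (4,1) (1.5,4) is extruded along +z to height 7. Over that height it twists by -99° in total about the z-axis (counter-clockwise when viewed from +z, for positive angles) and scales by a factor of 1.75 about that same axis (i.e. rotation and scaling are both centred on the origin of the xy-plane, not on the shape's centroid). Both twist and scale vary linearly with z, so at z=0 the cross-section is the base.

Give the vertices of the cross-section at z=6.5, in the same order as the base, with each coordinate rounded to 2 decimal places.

Cross-section at z=6.5: (5.17,2.37) (-8.48,0.29) (1.47,-6.84) (6.70,-2.77)

t = z/height = 6.5/7 = 0.928571
s = 1 + (scale-1)·z/height = 1 + (1.75-1)·6.5/7 = 1.696429
θ = twist·z/height = -99°·6.5/7 = -91.9286° = -1.604456 rad
cos θ = -0.033654, sin θ = -0.999434 (intermediates below are computed at full precision and shown rounded to 5 d.p.)
v1: (-1.5,3) → rotate → (3.04878,1.39819) → ×s → (5.17204,2.37193) → (5.17,2.37)
v2: (0,-5) → rotate → (-4.99717,0.16827) → ×s → (-8.47734,0.28545) → (-8.48,0.29)
v3: (4,1) → rotate → (0.86482,-4.03139) → ×s → (1.46710,-6.83896) → (1.47,-6.84)
v4: (1.5,4) → rotate → (3.94725,-1.63376) → ×s → (6.69623,-2.77156) → (6.70,-2.77)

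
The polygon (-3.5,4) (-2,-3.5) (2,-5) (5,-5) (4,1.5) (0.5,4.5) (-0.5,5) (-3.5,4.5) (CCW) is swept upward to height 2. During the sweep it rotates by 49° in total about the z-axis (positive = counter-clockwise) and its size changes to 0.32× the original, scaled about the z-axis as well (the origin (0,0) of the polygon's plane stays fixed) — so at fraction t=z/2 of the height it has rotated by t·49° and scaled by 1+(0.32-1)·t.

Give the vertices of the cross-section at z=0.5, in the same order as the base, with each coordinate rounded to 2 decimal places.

Cross-section at z=0.5: (-3.54,2.63) (-1.01,-3.19) (2.50,-3.70) (4.94,-3.17) (2.98,1.92) (-0.39,3.74) (-1.29,3.97) (-3.63,3.03)

t = z/height = 0.5/2 = 0.25
s = 1 + (scale-1)·z/height = 1 + (0.32-1)·0.5/2 = 0.830000
θ = twist·z/height = 49°·0.5/2 = 12.2500° = 0.213803 rad
cos θ = 0.977231, sin θ = 0.212178 (intermediates below are computed at full precision and shown rounded to 5 d.p.)
v1: (-3.5,4) → rotate → (-4.26902,3.16630) → ×s → (-3.54329,2.62803) → (-3.54,2.63)
v2: (-2,-3.5) → rotate → (-1.21184,-3.84466) → ×s → (-1.00583,-3.19107) → (-1.01,-3.19)
v3: (2,-5) → rotate → (3.01535,-4.46180) → ×s → (2.50274,-3.70329) → (2.50,-3.70)
v4: (5,-5) → rotate → (5.94704,-3.82527) → ×s → (4.93605,-3.17497) → (4.94,-3.17)
v5: (4,1.5) → rotate → (3.59066,2.31456) → ×s → (2.98025,1.92108) → (2.98,1.92)
v6: (0.5,4.5) → rotate → (-0.46618,4.50363) → ×s → (-0.38693,3.73801) → (-0.39,3.74)
v7: (-0.5,5) → rotate → (-1.54950,4.78007) → ×s → (-1.28609,3.96746) → (-1.29,3.97)
v8: (-3.5,4.5) → rotate → (-4.37511,3.65492) → ×s → (-3.63134,3.03358) → (-3.63,3.03)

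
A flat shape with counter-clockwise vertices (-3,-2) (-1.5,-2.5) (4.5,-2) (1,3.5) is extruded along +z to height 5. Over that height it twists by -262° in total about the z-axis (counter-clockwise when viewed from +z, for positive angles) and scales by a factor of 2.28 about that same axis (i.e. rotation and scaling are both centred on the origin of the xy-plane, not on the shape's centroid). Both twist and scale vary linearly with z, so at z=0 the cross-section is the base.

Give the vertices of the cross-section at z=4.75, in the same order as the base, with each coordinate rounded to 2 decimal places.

t = z/height = 4.75/5 = 0.95
s = 1 + (scale-1)·z/height = 1 + (2.28-1)·4.75/5 = 2.216000
θ = twist·z/height = -262°·4.75/5 = -248.9000° = -4.344125 rad
cos θ = -0.359997, sin θ = 0.932954 (intermediates below are computed at full precision and shown rounded to 5 d.p.)
v1: (-3,-2) → rotate → (2.94590,-2.07887) → ×s → (6.52811,-4.60677) → (6.53,-4.61)
v2: (-1.5,-2.5) → rotate → (2.87238,-0.49944) → ×s → (6.36519,-1.10676) → (6.37,-1.11)
v3: (4.5,-2) → rotate → (0.24592,4.91828) → ×s → (0.54496,10.89892) → (0.54,10.90)
v4: (1,3.5) → rotate → (-3.62533,-0.32704) → ×s → (-8.03374,-0.72471) → (-8.03,-0.72)

Cross-section at z=4.75: (6.53,-4.61) (6.37,-1.11) (0.54,10.90) (-8.03,-0.72)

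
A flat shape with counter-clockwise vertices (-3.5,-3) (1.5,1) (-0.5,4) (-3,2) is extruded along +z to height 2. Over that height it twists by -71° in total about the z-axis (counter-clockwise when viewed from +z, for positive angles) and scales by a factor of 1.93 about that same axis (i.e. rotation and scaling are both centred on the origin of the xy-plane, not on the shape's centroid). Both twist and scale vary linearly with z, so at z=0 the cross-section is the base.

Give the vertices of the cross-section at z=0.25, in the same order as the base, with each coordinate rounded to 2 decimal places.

t = z/height = 0.25/2 = 0.125
s = 1 + (scale-1)·z/height = 1 + (1.93-1)·0.25/2 = 1.116250
θ = twist·z/height = -71°·0.25/2 = -8.8750° = -0.154898 rad
cos θ = 0.988027, sin θ = -0.154279 (intermediates below are computed at full precision and shown rounded to 5 d.p.)
v1: (-3.5,-3) → rotate → (-3.92093,-2.42410) → ×s → (-4.37674,-2.70591) → (-4.38,-2.71)
v2: (1.5,1) → rotate → (1.63632,0.75661) → ×s → (1.82654,0.84456) → (1.83,0.84)
v3: (-0.5,4) → rotate → (0.12310,4.02925) → ×s → (0.13741,4.49765) → (0.14,4.50)
v4: (-3,2) → rotate → (-2.65552,2.43889) → ×s → (-2.96423,2.72241) → (-2.96,2.72)

Cross-section at z=0.25: (-4.38,-2.71) (1.83,0.84) (0.14,4.50) (-2.96,2.72)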